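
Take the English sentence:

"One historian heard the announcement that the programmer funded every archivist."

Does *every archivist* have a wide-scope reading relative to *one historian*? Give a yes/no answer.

No

The DP *every archivist* is contained in the complex NP *the announcement that the programmer funded every archivist*.
Noun-complement clauses are scope islands (the Complex NP Constraint): a quantifier inside one cannot scope into the matrix.
So *every archivist* cannot raise to a position above *one historian*.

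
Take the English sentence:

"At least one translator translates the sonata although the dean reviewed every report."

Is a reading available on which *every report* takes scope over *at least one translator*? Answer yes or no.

*every report* sits inside the adjunct clause *although the dean reviewed every report*.
Adjunct clauses are scope islands: a quantifier inside an adjunct cannot raise into the matrix clause.
*every report* > *at least one translator* would require crossing that boundary, which is illicit.

No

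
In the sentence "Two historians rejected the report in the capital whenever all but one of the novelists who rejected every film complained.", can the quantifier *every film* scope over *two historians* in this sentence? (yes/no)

No

*every film* is embedded in the relative clause *who rejected every film*, which is itself inside the adjunct *whenever all but one of the novelists who rejected every film complained*.
Nested islands: the RC island is itself inside an adjunct island, so wide scope is doubly excluded.
So the wide-scope reading for *every film* is blocked.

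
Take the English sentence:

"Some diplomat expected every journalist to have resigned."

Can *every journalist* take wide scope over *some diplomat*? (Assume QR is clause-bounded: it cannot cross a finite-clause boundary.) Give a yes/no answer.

Yes

*every journalist* is an ECM subject; ECM complements are not islands, and the embedded quantifier may take matrix scope.
Clause-internal QR can adjoin the lower DP above the subject, yielding the inverse reading.
Both orderings are possible: *some diplomat* > *every journalist* and *every journalist* > *some diplomat*.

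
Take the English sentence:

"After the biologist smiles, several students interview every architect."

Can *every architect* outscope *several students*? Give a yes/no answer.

Yes

*every architect* is a matrix argument; the adjunct is an island but the target quantifier is outside it.
No island intervenes, so both surface and inverse scope are derivable.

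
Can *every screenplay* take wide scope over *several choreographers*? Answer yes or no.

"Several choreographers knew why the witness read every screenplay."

No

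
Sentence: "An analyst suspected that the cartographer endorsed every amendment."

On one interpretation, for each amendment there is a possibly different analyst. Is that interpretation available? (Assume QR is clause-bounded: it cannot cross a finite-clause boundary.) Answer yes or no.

No

The paraphrase describes the scope ordering *every amendment* > *an analyst*.
Structurally, *every amendment* is inside the finite complement clause *that the cartographer endorsed every amendment*.
Finite CP is the ceiling for QR here, by assumption.
*every amendment* > *an analyst* would require crossing that boundary, which is illicit.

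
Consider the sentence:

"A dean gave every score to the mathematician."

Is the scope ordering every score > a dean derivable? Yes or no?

Both DPs are arguments of the same predicate; there is no clause or island boundary between them.
QR within a single clause is free, so the lower quantifier may take scope over the higher one.

Yes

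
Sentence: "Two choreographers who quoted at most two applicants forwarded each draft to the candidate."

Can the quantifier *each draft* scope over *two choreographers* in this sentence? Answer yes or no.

Although the sentence contains a relative clause (*who quoted at most two applicants*), *each draft* is outside it, in the matrix VP.
No island intervenes, so both surface and inverse scope are derivable.

Yes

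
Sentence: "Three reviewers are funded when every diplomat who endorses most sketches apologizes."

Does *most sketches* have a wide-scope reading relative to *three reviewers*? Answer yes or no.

No

The DP *most sketches* is contained in the relative clause *who endorses most sketches*, which is itself inside the adjunct *when every diplomat who endorses most sketches apologizes*.
Nested islands: the RC island is itself inside an adjunct island, so wide scope is doubly excluded.
*most sketches* is confined to the island and cannot take scope over *three reviewers*.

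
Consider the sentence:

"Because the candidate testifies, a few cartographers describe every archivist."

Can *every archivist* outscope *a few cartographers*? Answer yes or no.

Although there is an adjunct clause, *every archivist* is in the main clause, not inside the adjunct.
With no island boundary between them, the object can take inverse scope over the subject via ordinary QR within the clause.

Yes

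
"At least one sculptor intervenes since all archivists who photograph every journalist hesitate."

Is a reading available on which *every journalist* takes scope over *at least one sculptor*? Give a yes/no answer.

*every journalist* occurs within the relative clause *who photograph every journalist*, which is itself inside the adjunct *since all archivists who photograph every journalist hesitate*.
Two island boundaries intervene — the relative clause and the adjunct. Either alone would block QR.
So *every journalist* cannot raise to a position above *at least one sculptor*.
(Only the surface reading survives: one fixed sculptor with respect to all the relevant journalists.)

No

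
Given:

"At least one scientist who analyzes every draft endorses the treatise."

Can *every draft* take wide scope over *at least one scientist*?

No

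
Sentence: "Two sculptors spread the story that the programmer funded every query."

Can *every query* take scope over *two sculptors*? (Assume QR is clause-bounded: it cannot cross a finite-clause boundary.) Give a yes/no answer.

*every query* is embedded in the complex NP *the story that the programmer funded every query*.
A that-clause complement to a noun is an island; QR cannot cross the NP boundary.
*every query* > *two sculptors* would require crossing that boundary, which is illicit.

No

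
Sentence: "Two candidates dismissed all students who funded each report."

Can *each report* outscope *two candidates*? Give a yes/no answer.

No

Structurally, *each report* is inside the relative clause *who funded each report* modifying *all students*.
Quantifiers inside a relative clause are trapped there; the RC boundary blocks QR.
There is no licit LF on which *each report* c-commands *two candidates*.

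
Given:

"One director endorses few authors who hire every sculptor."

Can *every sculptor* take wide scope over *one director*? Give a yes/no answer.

The target quantifier *every sculptor* is part of the relative clause *who hire every sculptor* modifying *few authors*.
QR out of a relative clause is ruled out by the relative-clause island constraint.
The inverse ordering *every sculptor* > *one director* is therefore underivable.

No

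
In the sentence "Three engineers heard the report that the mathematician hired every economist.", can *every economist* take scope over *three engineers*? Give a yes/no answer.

No

*every economist* sits inside the complex NP *the report that the mathematician hired every economist*.
Noun-complement clauses are scope islands (the Complex NP Constraint): a quantifier inside one cannot scope into the matrix.
*every economist* > *three engineers* would require crossing that boundary, which is illicit.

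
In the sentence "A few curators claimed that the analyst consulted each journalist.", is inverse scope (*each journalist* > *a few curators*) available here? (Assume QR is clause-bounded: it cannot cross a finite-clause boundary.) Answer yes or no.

No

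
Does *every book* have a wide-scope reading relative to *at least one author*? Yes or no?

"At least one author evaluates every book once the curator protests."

Yes

The adjunct clause does not contain *every book*, which is the matrix object.
No island intervenes, so both surface and inverse scope are derivable.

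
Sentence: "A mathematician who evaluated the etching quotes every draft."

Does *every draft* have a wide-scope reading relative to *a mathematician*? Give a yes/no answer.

Yes

Although the sentence contains a relative clause (*who evaluated the etching*), *every draft* is outside it, in the matrix VP.
QR within a single clause is free, so the lower quantifier may take scope over the higher one.
The sentence is scopally ambiguous between *a mathematician* > *every draft* and *every draft* > *a mathematician*.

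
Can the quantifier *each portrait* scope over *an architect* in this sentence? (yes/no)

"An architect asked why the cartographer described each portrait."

No

*each portrait* is embedded in the embedded question *why the cartographer described each portrait*.
The wh-island constraint blocks QR out of an embedded interrogative.
So the wide-scope reading for *each portrait* is blocked.
(Only the surface reading survives: one fixed architect with respect to all the relevant portraits.)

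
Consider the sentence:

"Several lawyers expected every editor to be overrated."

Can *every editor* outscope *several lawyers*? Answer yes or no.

ECM infinitives lack a CP barrier, so *every editor* can QR over the matrix subject *several lawyers*.
Nothing blocks QR of the lower DP to a position above the higher one, so inverse scope is available.

Yes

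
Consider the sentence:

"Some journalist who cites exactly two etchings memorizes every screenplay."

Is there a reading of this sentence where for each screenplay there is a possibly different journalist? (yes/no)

This is the *every screenplay* > *some journalist* reading.
The relative clause *who cites exactly two etchings* modifies *some journalist*, but *every screenplay* is not inside that relative clause — it is an argument of the matrix verb.
No island intervenes, so both surface and inverse scope are derivable.
Both orderings are possible: *some journalist* > *every screenplay* and *every screenplay* > *some journalist*.

Yes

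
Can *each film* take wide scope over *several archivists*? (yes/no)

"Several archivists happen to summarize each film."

Raising constructions are monoclausal for scope purposes; *each film* is not separated from *several archivists* by any island.
Since no island is crossed, the inverse ordering is licensed alongside surface scope.

Yes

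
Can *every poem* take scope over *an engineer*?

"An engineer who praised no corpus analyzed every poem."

Yes

Although the sentence contains a relative clause (*who praised no corpus*), *every poem* is outside it, in the matrix VP.
Clause-internal QR can adjoin the lower DP above the subject, yielding the inverse reading.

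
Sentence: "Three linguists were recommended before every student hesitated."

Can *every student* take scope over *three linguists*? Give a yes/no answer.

No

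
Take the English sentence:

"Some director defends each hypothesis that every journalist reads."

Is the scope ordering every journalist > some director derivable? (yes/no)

*every journalist* occurs within the relative clause *that every journalist reads* modifying *each hypothesis*.
The relative clause forms an island for QR, so the quantifier is confined to the head noun's restrictor.
There is no licit LF on which *every journalist* c-commands *some director*.
(Only the surface reading survives: one fixed director with respect to all the relevant journalists.)

No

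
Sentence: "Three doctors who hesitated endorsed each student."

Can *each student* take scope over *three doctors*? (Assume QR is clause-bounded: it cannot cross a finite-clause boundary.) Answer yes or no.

Yes

Although the sentence contains a relative clause (*who hesitated*), *each student* is outside it, in the matrix VP.
No island intervenes, so both surface and inverse scope are derivable.
Both orderings are possible: *three doctors* > *each student* and *each student* > *three doctors*.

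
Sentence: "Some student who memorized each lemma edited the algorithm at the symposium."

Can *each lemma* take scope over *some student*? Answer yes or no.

The target quantifier *each lemma* is part of the relative clause *who memorized each lemma*.
A relative clause is a scope island — quantifier raising cannot cross its boundary.
So *each lemma* cannot raise high enough to outscope *some student*; only the surface ordering *some student* > *each lemma* is available.

No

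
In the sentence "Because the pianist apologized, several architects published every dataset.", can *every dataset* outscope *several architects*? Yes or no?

*every dataset* is a matrix argument; the adjunct is an island but the target quantifier is outside it.
QR within a single clause is free, so the lower quantifier may take scope over the higher one.

Yes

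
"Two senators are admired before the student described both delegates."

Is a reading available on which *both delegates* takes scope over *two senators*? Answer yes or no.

Structurally, *both delegates* is inside the adjunct clause *before the student described both delegates*.
Adjunct clauses are scope islands: a quantifier inside an adjunct cannot raise into the matrix clause.
*both delegates* is confined to the island and cannot take scope over *two senators*.

No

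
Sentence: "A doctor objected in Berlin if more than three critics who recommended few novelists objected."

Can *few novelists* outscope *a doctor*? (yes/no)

The DP *few novelists* is contained in the relative clause *who recommended few novelists*, which is itself inside the adjunct *if more than three critics who recommended few novelists objected*.
The quantifier would have to escape first the RC and then the adjunct — two independent island violations.
So the wide-scope reading for *few novelists* is blocked.

No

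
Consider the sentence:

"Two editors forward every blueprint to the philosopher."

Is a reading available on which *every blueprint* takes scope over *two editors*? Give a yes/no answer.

Yes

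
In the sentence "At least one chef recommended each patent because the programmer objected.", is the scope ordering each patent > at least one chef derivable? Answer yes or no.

The adjunct clause does not contain *each patent*, which is the matrix object.
Nothing blocks QR of the lower DP to a position above the higher one, so inverse scope is available.

Yes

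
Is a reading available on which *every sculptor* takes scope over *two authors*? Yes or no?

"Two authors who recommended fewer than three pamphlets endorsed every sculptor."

Yes

*every sculptor* sits in the matrix clause, not in the relative clause on *two authors*.
Clause-internal QR can adjoin the lower DP above the subject, yielding the inverse reading.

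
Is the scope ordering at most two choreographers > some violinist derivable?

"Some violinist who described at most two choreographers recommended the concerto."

*at most two choreographers* sits inside the relative clause *who described at most two choreographers*.
A relative clause is a scope island — quantifier raising cannot cross its boundary.
*at most two choreographers* > *some violinist* would require crossing that boundary, which is illicit.
(Only the surface reading survives: one fixed violinist with respect to all the relevant choreographers.)

No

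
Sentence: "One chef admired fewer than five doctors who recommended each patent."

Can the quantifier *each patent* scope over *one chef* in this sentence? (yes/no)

*each patent* occurs within the relative clause *who recommended each patent* modifying *fewer than five doctors*.
The relative clause forms an island for QR, so the quantifier is confined to the head noun's restrictor.
So the wide-scope reading for *each patent* is blocked.
(Only the surface reading survives: one fixed chef with respect to all the relevant patents.)

No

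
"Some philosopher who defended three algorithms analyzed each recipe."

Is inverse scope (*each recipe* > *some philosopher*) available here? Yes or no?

Yes

The relative clause *who defended three algorithms* modifies *some philosopher*, but *each recipe* is not inside that relative clause — it is an argument of the matrix verb.
QR within a single clause is free, so the lower quantifier may take scope over the higher one.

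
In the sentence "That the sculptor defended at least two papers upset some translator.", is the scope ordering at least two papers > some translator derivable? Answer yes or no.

Structurally, *at least two papers* is inside the sentential subject *that the sculptor defended at least two papers*.
Clausal subjects are scope islands; QR from inside the subject into the matrix is barred.
There is no licit LF on which *at least two papers* c-commands *some translator*.

No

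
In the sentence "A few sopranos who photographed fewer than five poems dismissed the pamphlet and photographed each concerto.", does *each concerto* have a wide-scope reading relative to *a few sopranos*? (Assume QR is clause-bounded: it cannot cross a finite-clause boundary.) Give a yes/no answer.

Structurally, *each concerto* is inside one conjunct of the coordinate structure (*photographed each concerto*).
Asymmetric QR out of one conjunct violates the Coordinate Structure Constraint.
The inverse ordering *each concerto* > *a few sopranos* is therefore underivable.

No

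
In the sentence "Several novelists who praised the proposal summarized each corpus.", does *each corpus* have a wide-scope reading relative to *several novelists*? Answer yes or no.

Yes

*each corpus* sits in the matrix clause, not in the relative clause on *several novelists*.
Nothing blocks QR of the lower DP to a position above the higher one, so inverse scope is available.
So *each corpus* > *several novelists* is among the available readings.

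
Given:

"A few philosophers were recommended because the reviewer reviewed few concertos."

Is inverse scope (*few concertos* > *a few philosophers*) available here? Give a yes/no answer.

*few concertos* is embedded in the adjunct clause *because the reviewer reviewed few concertos*.
Adverbial clauses are not L-marked, so they are barriers for QR — the quantifier cannot escape the adjunct.
There is no licit LF on which *few concertos* c-commands *a few philosophers*.

No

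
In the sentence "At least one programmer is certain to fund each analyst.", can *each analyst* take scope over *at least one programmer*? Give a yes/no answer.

*each analyst* is inside a raising infinitive, which is transparent to QR (no CP barrier), so it behaves as a matrix argument.
Since no island is crossed, the inverse ordering is licensed alongside surface scope.
So *each analyst* > *at least one programmer* is among the available readings.

Yes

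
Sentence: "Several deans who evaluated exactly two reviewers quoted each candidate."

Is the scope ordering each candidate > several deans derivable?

Yes

The RC *who evaluated exactly two reviewers* is an island, but *each candidate* is not inside it — it is the matrix object, a clausemate of *several deans*.
No island intervenes, so both surface and inverse scope are derivable.
The sentence is scopally ambiguous between *several deans* > *each candidate* and *each candidate* > *several deans*.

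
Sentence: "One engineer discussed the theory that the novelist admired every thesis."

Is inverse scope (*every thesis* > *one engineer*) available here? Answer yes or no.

No

*every thesis* sits inside the complex NP *the theory that the novelist admired every thesis*.
Noun-complement clauses are scope islands (the Complex NP Constraint): a quantifier inside one cannot scope into the matrix.
There is no licit LF on which *every thesis* c-commands *one engineer*.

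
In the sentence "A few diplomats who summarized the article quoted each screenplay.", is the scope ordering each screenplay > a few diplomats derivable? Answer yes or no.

Yes

The relative clause *who summarized the article* modifies *a few diplomats*, but *each screenplay* is not inside that relative clause — it is an argument of the matrix verb.
Clause-internal QR can adjoin the lower DP above the subject, yielding the inverse reading.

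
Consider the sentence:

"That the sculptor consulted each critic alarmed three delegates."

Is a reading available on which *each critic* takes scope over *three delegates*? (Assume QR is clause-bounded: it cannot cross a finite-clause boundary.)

No

*each critic* occurs within the sentential subject *that the sculptor consulted each critic*.
Clausal subjects are scope islands; QR from inside the subject into the matrix is barred.
So the wide-scope reading for *each critic* is blocked.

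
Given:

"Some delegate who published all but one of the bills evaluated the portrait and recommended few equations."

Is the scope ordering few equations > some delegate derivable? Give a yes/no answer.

The target quantifier *few equations* is part of one conjunct of the coordinate structure (*recommended few equations*).
A quantifier cannot raise out of one conjunct of a coordination across the whole coordinate structure — the CSC applies to QR.
*few equations* > *some delegate* would require crossing that boundary, which is illicit.

No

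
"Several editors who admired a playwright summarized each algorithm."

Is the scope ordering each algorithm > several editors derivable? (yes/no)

Although the sentence contains a relative clause (*who admired a playwright*), *each algorithm* is outside it, in the matrix VP.
Ordinary QR to a clause-peripheral position gives the wide-scope LF for the lower DP.

Yes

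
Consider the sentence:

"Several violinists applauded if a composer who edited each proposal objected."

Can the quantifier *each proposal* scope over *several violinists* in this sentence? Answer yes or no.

No

Structurally, *each proposal* is inside the relative clause *who edited each proposal*, which is itself inside the adjunct *if a composer who edited each proposal objected*.
Both the relative clause and the enclosing adjunct are scope islands; QR cannot cross either.
So *each proposal* cannot raise to a position above *several violinists*.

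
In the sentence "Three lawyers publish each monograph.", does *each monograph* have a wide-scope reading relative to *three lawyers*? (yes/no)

Yes

*each monograph* is the matrix object and *three lawyers* the matrix subject; the two are clausemates.
Ordinary QR to a clause-peripheral position gives the wide-scope LF for the lower DP.
Both orderings are possible: *three lawyers* > *each monograph* and *each monograph* > *three lawyers*.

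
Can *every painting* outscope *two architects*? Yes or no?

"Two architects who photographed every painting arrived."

*every painting* occurs within the relative clause *who photographed every painting*.
Relative clauses are scope islands: a quantifier cannot QR out of a relative clause to take scope in the matrix clause.
So *every painting* cannot raise high enough to outscope *two architects*; only the surface ordering *two architects* > *every painting* is available.

No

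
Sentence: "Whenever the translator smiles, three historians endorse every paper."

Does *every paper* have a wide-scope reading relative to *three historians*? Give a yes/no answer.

The adjunct island is irrelevant here — *every paper* and *three historians* are both in the matrix clause.
Since no island is crossed, the inverse ordering is licensed alongside surface scope.

Yes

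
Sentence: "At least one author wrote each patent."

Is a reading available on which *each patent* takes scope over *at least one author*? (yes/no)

Yes

Both DPs are arguments of the same predicate; there is no clause or island boundary between them.
Since no island is crossed, the inverse ordering is licensed alongside surface scope.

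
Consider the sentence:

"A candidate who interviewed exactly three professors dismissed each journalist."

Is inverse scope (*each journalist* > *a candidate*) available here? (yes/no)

*each journalist* sits in the matrix clause, not in the relative clause on *a candidate*.
Clause-internal QR can adjoin the lower DP above the subject, yielding the inverse reading.
So *each journalist* > *a candidate* is among the available readings.

Yes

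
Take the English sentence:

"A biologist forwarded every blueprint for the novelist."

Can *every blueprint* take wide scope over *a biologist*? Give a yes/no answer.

Yes

*every blueprint* is the matrix object and *a biologist* the matrix subject; the two are clausemates.
No island intervenes, so both surface and inverse scope are derivable.
The sentence is scopally ambiguous between *a biologist* > *every blueprint* and *every blueprint* > *a biologist*.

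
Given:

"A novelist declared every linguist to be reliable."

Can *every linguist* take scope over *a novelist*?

Yes

This is an ECM construction: *every linguist* is the infinitival subject, Case-marked by the matrix verb, and the infinitive is transparent for QR.
With no island boundary between them, the object can take inverse scope over the subject via ordinary QR within the clause.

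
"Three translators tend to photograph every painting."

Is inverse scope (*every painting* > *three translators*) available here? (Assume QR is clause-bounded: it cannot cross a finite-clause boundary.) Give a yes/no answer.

Infinitival complements of raising predicates do not block QR; *every painting* and *three translators* are effectively clausemates.
Since no island is crossed, the inverse ordering is licensed alongside surface scope.
So *every painting* > *three translators* is among the available readings.

Yes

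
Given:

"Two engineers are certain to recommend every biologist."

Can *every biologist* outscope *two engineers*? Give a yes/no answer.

Infinitival complements of raising predicates do not block QR; *every biologist* and *two engineers* are effectively clausemates.
Clause-internal QR can adjoin the lower DP above the subject, yielding the inverse reading.
Both orderings are possible: *two engineers* > *every biologist* and *every biologist* > *two engineers*.

Yes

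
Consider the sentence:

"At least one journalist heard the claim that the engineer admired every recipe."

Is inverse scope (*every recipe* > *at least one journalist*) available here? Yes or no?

The DP *every recipe* is contained in the complex NP *the claim that the engineer admired every recipe*.
Noun-complement clauses are scope islands (the Complex NP Constraint): a quantifier inside one cannot scope into the matrix.
There is no licit LF on which *every recipe* c-commands *at least one journalist*.
(Only the surface reading survives: one fixed journalist with respect to all the relevant recipes.)

No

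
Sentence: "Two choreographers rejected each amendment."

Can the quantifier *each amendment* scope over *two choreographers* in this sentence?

*two choreographers* and *each amendment* are co-arguments of the matrix verb, with nothing but a clause-internal boundary between them.
QR within a single clause is free, so the lower quantifier may take scope over the higher one.

Yes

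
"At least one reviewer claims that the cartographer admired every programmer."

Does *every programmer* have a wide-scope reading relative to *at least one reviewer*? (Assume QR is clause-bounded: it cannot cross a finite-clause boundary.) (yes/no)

Structurally, *every programmer* is inside the finite complement clause *that the cartographer admired every programmer*.
Given the clause-boundedness assumption, QR cannot cross the finite CP into the matrix.
So *every programmer* cannot raise to a position above *at least one reviewer*.
(Only the surface reading survives: one fixed reviewer with respect to all the relevant programmers.)

No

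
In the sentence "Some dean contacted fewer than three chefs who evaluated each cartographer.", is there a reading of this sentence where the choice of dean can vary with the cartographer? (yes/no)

The described interpretation is the *each cartographer* > *some dean* scoping.
The DP *each cartographer* is contained in the relative clause *who evaluated each cartographer* modifying *fewer than three chefs*.
QR out of a relative clause is ruled out by the relative-clause island constraint.
So the wide-scope reading for *each cartographer* is blocked.

No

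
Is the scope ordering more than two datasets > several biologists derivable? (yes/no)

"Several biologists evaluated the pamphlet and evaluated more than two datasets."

No

*more than two datasets* sits inside one conjunct of the coordinate structure (*evaluated more than two datasets*).
QR out of a conjunct would have to apply non-ATB, which the CSC forbids.
So *more than two datasets* cannot raise to a position above *several biologists*.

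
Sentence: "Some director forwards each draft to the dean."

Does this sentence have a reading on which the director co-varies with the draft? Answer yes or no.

The paraphrase describes the scope ordering *each draft* > *some director*.
*each draft* and *some director* are in the same minimal clause.
QR within a single clause is free, so the lower quantifier may take scope over the higher one.
So *each draft* > *some director* is among the available readings.

Yes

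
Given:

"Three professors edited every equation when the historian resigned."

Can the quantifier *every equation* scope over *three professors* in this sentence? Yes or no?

Yes

The adjunct island is irrelevant here — *every equation* and *three professors* are both in the matrix clause.
With no island boundary between them, the object can take inverse scope over the subject via ordinary QR within the clause.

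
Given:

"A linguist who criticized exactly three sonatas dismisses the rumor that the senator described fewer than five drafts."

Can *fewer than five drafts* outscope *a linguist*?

No

The target quantifier *fewer than five drafts* is part of the complex NP *the rumor that the senator described fewer than five drafts*.
Noun-complement clauses are scope islands (the Complex NP Constraint): a quantifier inside one cannot scope into the matrix.
*fewer than five drafts* is confined to the island and cannot take scope over *a linguist*.
(Only the surface reading survives: one fixed linguist with respect to all the relevant drafts.)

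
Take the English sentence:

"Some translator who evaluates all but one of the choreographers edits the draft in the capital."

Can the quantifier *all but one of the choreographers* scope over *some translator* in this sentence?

No

*all but one of the choreographers* occurs within the relative clause *who evaluates all but one of the choreographers*.
Relative clauses are scope islands: a quantifier cannot QR out of a relative clause to take scope in the matrix clause.
*all but one of the choreographers* > *some translator* would require crossing that boundary, which is illicit.
(Only the surface reading survives: one fixed translator with respect to all the relevant choreographers.)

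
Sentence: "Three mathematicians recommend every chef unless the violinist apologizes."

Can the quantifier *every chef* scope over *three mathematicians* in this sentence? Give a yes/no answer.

Yes

The adjunct island is irrelevant here — *every chef* and *three mathematicians* are both in the matrix clause.
Ordinary QR to a clause-peripheral position gives the wide-scope LF for the lower DP.
The sentence is scopally ambiguous between *three mathematicians* > *every chef* and *every chef* > *three mathematicians*.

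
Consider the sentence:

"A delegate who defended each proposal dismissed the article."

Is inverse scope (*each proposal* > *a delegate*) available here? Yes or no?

Structurally, *each proposal* is inside the relative clause *who defended each proposal*.
Relative clauses are scope islands: a quantifier cannot QR out of a relative clause to take scope in the matrix clause.
Hence only narrow scope for *each proposal* (under *a delegate*) survives.

No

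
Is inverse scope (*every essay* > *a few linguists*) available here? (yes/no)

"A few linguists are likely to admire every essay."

*every essay* is the object of the infinitival complement of a raising predicate; raising infinitives are transparent for QR, so the two DPs are in effect clausemates.
No island intervenes, so both surface and inverse scope are derivable.

Yes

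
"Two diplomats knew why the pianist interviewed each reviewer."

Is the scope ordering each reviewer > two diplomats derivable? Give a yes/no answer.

No

The target quantifier *each reviewer* is part of the embedded question *why the pianist interviewed each reviewer*.
Embedded questions are wh-islands: a quantifier inside an indirect question cannot QR into the matrix clause.
Hence only narrow scope for *each reviewer* (under *two diplomats*) survives.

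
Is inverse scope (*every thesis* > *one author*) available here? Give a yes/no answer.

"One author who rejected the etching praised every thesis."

*every thesis* sits in the matrix clause, not in the relative clause on *one author*.
With no island boundary between them, the object can take inverse scope over the subject via ordinary QR within the clause.

Yes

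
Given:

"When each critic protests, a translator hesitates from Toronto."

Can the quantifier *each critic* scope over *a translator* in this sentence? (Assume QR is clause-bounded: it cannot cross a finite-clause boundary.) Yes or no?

The DP *each critic* is contained in the adjunct clause *when each critic protests*.
Since the clause is an adjunct (not a complement), the Adjunct Condition blocks QR across its edge.
The ordering *each critic* > *a translator* is therefore underivable.

No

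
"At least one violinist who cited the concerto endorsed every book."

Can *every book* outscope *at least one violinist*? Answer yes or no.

*every book* is a matrix argument; only *at least one violinist* is modified by the relative clause *who cited the concerto*, so the RC island is irrelevant to the target quantifier.
No island intervenes, so both surface and inverse scope are derivable.
The sentence is scopally ambiguous between *at least one violinist* > *every book* and *every book* > *at least one violinist*.

Yes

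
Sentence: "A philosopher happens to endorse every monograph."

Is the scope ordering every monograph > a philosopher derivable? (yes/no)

Infinitival complements of raising predicates do not block QR; *every monograph* and *a philosopher* are effectively clausemates.
QR within a single clause is free, so the lower quantifier may take scope over the higher one.

Yes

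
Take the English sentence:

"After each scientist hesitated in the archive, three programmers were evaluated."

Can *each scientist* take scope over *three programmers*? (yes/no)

No

The target quantifier *each scientist* is part of the adjunct clause *after each scientist hesitated in the archive*.
Scope out of an adjunct clause is unavailable: QR respects the adjunct-island constraint.
*each scientist* is confined to the island and cannot take scope over *three programmers*.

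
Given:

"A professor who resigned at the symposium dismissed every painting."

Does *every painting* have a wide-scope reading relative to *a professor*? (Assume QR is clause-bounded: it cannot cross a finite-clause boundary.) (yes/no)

*every painting* sits in the matrix clause, not in the relative clause on *a professor*.
With no island boundary between them, the object can take inverse scope over the subject via ordinary QR within the clause.
So *every painting* > *a professor* is among the available readings.

Yes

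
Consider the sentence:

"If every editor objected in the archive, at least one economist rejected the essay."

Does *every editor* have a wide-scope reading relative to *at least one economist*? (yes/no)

No

*every editor* sits inside the adjunct clause *if every editor objected in the archive*.
Scope out of an adjunct clause is unavailable: QR respects the adjunct-island constraint.
*every editor* > *at least one economist* would require crossing that boundary, which is illicit.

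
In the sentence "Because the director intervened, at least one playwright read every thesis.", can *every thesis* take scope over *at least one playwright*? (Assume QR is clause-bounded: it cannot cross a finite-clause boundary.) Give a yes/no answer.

Yes

*every thesis* is a matrix argument; the adjunct is an island but the target quantifier is outside it.
No island intervenes, so both surface and inverse scope are derivable.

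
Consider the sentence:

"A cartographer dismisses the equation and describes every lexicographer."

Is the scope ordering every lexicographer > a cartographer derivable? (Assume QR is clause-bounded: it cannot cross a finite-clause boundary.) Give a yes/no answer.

No

*every lexicographer* is embedded in one conjunct of the coordinate structure (*describes every lexicographer*).
QR out of a conjunct would have to apply non-ATB, which the CSC forbids.
The inverse ordering *every lexicographer* > *a cartographer* is therefore underivable.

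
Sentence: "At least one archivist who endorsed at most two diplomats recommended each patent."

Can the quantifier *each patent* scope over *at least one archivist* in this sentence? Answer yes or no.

Yes

The relative clause *who endorsed at most two diplomats* modifies *at least one archivist*, but *each patent* is not inside that relative clause — it is an argument of the matrix verb.
QR within a single clause is free, so the lower quantifier may take scope over the higher one.
Both orderings are possible: *at least one archivist* > *each patent* and *each patent* > *at least one archivist*.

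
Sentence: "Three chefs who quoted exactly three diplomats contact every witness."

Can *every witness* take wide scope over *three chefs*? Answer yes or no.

The RC *who quoted exactly three diplomats* is an island, but *every witness* is not inside it — it is the matrix object, a clausemate of *three chefs*.
Ordinary QR to a clause-peripheral position gives the wide-scope LF for the lower DP.

Yes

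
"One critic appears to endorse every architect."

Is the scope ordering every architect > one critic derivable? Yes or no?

*every architect* is inside a raising infinitive, which is transparent to QR (no CP barrier), so it behaves as a matrix argument.
QR within a single clause is free, so the lower quantifier may take scope over the higher one.
So *every architect* > *one critic* is among the available readings.

Yes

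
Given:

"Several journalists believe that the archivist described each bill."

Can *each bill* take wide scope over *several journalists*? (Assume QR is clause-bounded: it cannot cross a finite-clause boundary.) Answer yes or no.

The target quantifier *each bill* is part of the finite complement clause *that the archivist described each bill*.
Finite CP is the ceiling for QR here, by assumption.
*each bill* > *several journalists* would require crossing that boundary, which is illicit.

No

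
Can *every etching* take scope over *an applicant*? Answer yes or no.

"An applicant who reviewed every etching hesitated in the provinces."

*every etching* is embedded in the relative clause *who reviewed every etching*.
Relative clauses block scope extraction: QR cannot target a position outside the modified NP.
*every etching* is confined to the island and cannot take scope over *an applicant*.

No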